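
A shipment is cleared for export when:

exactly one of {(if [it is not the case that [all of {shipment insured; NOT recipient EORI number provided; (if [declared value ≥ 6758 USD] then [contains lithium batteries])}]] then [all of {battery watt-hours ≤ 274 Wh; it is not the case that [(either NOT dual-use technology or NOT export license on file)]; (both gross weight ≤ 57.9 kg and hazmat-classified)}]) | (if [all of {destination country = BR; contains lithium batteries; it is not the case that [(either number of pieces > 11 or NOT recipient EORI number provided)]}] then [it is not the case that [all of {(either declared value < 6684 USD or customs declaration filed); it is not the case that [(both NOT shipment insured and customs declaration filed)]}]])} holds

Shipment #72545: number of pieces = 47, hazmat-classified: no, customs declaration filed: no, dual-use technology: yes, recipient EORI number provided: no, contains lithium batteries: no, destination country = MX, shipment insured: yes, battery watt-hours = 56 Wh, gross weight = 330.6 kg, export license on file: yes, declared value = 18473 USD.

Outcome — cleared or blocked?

Cleared

Atomic conditions:
  shipment insured: yes → true
  NOT recipient EORI number provided: no → true
  declared value ≥ 6758 USD: 18473 ≥ 6758 is true
  contains lithium batteries: no → false
  battery watt-hours ≤ 274 Wh: 56 ≤ 274 is true
  NOT dual-use technology: yes → false
  NOT export license on file: yes → false
  gross weight ≤ 57.9 kg: 330.6 ≤ 57.9 is false
  hazmat-classified: no → false
  destination country = BR: MX == BR is false
  number of pieces > 11: 47 > 11 is true
  declared value < 6684 USD: 18473 < 6684 is false
  customs declaration filed: no → false
  NOT shipment insured: yes → false
Combine:
[1.1.1.3] true → false = false
[1.1.1] true AND true AND false = false
[1.1] NOT false = true
[1.2.2.1] false OR false = false
[1.2.2] NOT false = true
[1.2.3] false AND false = false
[1.2] true AND true AND false = false
[1] true → false = false
[2.1.3.1] true OR true = true
[2.1.3] NOT true = false
[2.1] false AND false AND false = false
[2.2.1.1] false OR false = false
[2.2.1.2.1] false AND false = false
[2.2.1.2] NOT false = true
[2.2.1] false AND true = false
[2.2] NOT false = true
[2] false → true (antecedent false ⇒ implication holds) = true
[root] exactly-one(false, true) = true
Overall: true → cleared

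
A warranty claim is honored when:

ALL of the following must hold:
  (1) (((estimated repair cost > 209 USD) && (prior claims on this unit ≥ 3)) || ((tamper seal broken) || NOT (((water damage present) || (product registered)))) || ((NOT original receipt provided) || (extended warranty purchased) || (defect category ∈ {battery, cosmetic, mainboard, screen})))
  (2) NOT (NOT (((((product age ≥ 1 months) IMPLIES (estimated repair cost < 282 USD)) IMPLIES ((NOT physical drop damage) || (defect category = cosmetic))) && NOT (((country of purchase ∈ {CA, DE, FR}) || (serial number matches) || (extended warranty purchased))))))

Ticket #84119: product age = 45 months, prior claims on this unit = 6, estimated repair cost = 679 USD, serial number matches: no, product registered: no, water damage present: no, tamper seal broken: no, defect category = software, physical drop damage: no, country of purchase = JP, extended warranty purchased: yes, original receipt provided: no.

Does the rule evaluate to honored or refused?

Refused

Atomic conditions:
  estimated repair cost > 209 USD: 679 > 209 is true
  prior claims on this unit ≥ 3: 6 ≥ 3 is true
  tamper seal broken: no → false
  water damage present: no → false
  product registered: no → false
  NOT original receipt provided: no → true
  extended warranty purchased: yes → true
  defect category ∈ {battery, cosmetic, mainboard, screen}: software is not in the set → false
  product age ≥ 1 months: 45 ≥ 1 is true
  estimated repair cost < 282 USD: 679 < 282 is false
  NOT physical drop damage: no → true
  defect category = cosmetic: software == cosmetic is false
  country of purchase ∈ {CA, DE, FR}: JP is not in the set → false
  serial number matches: no → false
Combine:
[1.1] true AND true = true
[1.2.2.1] false OR false = false
[1.2.2] NOT false = true
[1.2] false OR true = true
[1.3] true OR true OR false = true
[1] true OR true OR true = true
[2.1.1.1.1] true → false = false
[2.1.1.1.2] true OR false = true
[2.1.1.1] false → true (antecedent false ⇒ implication holds) = true
[2.1.1.2.1] false OR false OR true = true
[2.1.1.2] NOT true = false
[2.1.1] true AND false = false
[2.1] NOT false = true
[2] NOT true = false
[root] true AND false = false
Overall: false → refused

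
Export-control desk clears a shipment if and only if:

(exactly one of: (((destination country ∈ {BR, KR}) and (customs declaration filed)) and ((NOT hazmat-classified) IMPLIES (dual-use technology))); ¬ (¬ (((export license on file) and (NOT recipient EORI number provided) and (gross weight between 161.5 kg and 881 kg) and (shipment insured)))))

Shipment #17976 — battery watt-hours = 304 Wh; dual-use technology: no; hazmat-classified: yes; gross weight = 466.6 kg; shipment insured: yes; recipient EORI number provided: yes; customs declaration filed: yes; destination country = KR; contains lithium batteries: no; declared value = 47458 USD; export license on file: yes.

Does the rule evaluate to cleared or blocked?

Atomic conditions:
  destination country ∈ {BR, KR}: KR is in the set → true
  customs declaration filed: yes → true
  NOT hazmat-classified: yes → false
  dual-use technology: no → false
  export license on file: yes → true
  NOT recipient EORI number provided: yes → false
  gross weight between 161.5 kg and 881 kg: 466.6 in [161.5, 881] is true
  shipment insured: yes → true
Combine:
[1.1] true AND true = true
[1.2] false → false (antecedent false ⇒ implication holds) = true
[1] true AND true = true
[2.1.1] true AND false AND true AND true = false
[2.1] NOT false = true
[2] NOT true = false
[root] exactly-one(true, false) = true
Overall: true → cleared

Cleared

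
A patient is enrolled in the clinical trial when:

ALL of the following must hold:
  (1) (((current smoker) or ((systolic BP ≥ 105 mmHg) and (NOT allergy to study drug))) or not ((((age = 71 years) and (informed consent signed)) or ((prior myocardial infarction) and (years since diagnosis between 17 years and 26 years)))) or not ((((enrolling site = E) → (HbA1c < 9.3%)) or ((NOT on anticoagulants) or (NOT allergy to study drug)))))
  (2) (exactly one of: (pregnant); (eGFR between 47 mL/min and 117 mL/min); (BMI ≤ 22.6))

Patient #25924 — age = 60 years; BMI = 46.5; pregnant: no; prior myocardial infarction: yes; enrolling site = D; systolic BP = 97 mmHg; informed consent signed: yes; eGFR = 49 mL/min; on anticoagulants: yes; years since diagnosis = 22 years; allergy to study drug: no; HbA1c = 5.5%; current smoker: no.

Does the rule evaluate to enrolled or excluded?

Excluded

Atomic conditions:
  current smoker: no → false
  systolic BP ≥ 105 mmHg: 97 ≥ 105 is false
  NOT allergy to study drug: no → true
  age = 71 years: 60 == 71 is false
  informed consent signed: yes → true
  prior myocardial infarction: yes → true
  years since diagnosis between 17 years and 26 years: 22 in [17, 26] is true
  enrolling site = E: D == E is false
  HbA1c < 9.3%: 5.5 < 9.3 is true
  NOT on anticoagulants: yes → false
  pregnant: no → false
  eGFR between 47 mL/min and 117 mL/min: 49 in [47, 117] is true
  BMI ≤ 22.6: 46.5 ≤ 22.6 is false
Combine:
[1.1.2] false AND true = false
[1.1] false OR false = false
[1.2.1.1] false AND true = false
[1.2.1.2] true AND true = true
[1.2.1] false OR true = true
[1.2] NOT true = false
[1.3.1.1] false → true (antecedent false ⇒ implication holds) = true
[1.3.1.2] false OR true = true
[1.3.1] true OR true = true
[1.3] NOT true = false
[1] false OR false OR false = false
[2] exactly-one(false, true, false) = true
[root] false AND true = false
Overall: false → excluded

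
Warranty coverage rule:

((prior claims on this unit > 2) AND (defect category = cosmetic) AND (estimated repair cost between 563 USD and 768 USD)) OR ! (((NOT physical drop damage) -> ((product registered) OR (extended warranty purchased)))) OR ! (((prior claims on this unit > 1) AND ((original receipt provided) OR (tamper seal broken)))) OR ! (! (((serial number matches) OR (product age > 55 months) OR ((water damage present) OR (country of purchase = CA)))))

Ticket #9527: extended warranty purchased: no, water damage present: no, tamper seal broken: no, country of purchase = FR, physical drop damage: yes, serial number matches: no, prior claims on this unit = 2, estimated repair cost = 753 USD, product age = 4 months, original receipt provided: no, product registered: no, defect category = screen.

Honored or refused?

Honored

Atomic conditions:
  prior claims on this unit > 2: 2 > 2 is false
  defect category = cosmetic: screen == cosmetic is false
  estimated repair cost between 563 USD and 768 USD: 753 in [563, 768] is true
  NOT physical drop damage: yes → false
  product registered: no → false
  extended warranty purchased: no → false
  prior claims on this unit > 1: 2 > 1 is true
  original receipt provided: no → false
  tamper seal broken: no → false
  serial number matches: no → false
  product age > 55 months: 4 > 55 is false
  water damage present: no → false
  country of purchase = CA: FR == CA is false
Combine:
[1] false AND false AND true = false
[2.1.2] false OR false = false
[2.1] false → false (antecedent false ⇒ implication holds) = true
[2] NOT true = false
[3.1.2] false OR false = false
[3.1] true AND false = false
[3] NOT false = true
[4.1.1.3] false OR false = false
[4.1.1] false OR false OR false = false
[4.1] NOT false = true
[4] NOT true = false
[root] false OR false OR true OR false = true
Overall: true → honored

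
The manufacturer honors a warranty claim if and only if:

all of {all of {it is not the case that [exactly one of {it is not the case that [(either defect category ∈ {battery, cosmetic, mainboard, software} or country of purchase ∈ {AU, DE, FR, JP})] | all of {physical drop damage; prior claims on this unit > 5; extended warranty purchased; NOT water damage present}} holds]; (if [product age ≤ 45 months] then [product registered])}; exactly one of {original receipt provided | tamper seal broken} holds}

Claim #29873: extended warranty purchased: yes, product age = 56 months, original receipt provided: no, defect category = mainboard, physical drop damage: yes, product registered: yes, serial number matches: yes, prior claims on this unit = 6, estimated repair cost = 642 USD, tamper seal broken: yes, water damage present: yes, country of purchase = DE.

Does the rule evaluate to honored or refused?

Atomic conditions:
  defect category ∈ {battery, cosmetic, mainboard, software}: mainboard is in the set → true
  country of purchase ∈ {AU, DE, FR, JP}: DE is in the set → true
  physical drop damage: yes → true
  prior claims on this unit > 5: 6 > 5 is true
  extended warranty purchased: yes → true
  NOT water damage present: yes → false
  product age ≤ 45 months: 56 ≤ 45 is false
  product registered: yes → true
  original receipt provided: no → false
  tamper seal broken: yes → true
Combine:
[1.1.1.1.1] true OR true = true
[1.1.1.1] NOT true = false
[1.1.1.2] true AND true AND true AND false = false
[1.1.1] exactly-one(false, false) = false
[1.1] NOT false = true
[1.2] false → true (antecedent false ⇒ implication holds) = true
[1] true AND true = true
[2] exactly-one(false, true) = true
[root] true AND true = true
Overall: true → honored

Honored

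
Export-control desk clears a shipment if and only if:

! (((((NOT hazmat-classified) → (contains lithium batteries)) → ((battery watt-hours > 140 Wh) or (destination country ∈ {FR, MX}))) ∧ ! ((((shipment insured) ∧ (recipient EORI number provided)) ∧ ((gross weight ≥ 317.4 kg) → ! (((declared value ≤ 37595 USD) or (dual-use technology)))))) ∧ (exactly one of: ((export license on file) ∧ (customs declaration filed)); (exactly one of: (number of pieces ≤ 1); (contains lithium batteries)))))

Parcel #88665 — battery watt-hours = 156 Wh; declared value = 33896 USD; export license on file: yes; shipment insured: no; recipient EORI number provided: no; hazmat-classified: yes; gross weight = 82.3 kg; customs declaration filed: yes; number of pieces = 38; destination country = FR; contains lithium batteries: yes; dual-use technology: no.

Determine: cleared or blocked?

Atomic conditions:
  NOT hazmat-classified: yes → false
  contains lithium batteries: yes → true
  battery watt-hours > 140 Wh: 156 > 140 is true
  destination country ∈ {FR, MX}: FR is in the set → true
  shipment insured: no → false
  recipient EORI number provided: no → false
  gross weight ≥ 317.4 kg: 82.3 ≥ 317.4 is false
  declared value ≤ 37595 USD: 33896 ≤ 37595 is true
  dual-use technology: no → false
  export license on file: yes → true
  customs declaration filed: yes → true
  number of pieces ≤ 1: 38 ≤ 1 is false
Combine:
[1.1.1] false → true (antecedent false ⇒ implication holds) = true
[1.1.2] true OR true = true
[1.1] true → true = true
[1.2.1.1] false AND false = false
[1.2.1.2.2.1] true OR false = true
[1.2.1.2.2] NOT true = false
[1.2.1.2] false → false (antecedent false ⇒ implication holds) = true
[1.2.1] false AND true = false
[1.2] NOT false = true
[1.3.1] true AND true = true
[1.3.2] exactly-one(false, true) = true
[1.3] exactly-one(true, true) = false
[1] true AND true AND false = false
[root] NOT false = true
Overall: true → cleared

Cleared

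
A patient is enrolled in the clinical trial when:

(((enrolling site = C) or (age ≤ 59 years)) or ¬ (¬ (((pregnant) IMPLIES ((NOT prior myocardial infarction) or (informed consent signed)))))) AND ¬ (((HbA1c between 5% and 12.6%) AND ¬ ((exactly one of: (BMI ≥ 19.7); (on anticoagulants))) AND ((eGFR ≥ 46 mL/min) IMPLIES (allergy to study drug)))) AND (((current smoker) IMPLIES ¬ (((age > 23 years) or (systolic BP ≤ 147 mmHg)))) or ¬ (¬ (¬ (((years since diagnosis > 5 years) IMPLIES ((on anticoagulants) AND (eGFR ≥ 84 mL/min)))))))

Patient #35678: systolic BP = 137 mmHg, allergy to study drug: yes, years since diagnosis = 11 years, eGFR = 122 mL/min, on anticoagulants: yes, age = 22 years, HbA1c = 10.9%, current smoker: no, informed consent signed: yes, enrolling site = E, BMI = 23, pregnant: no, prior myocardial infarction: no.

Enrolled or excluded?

Atomic conditions:
  enrolling site = C: E == C is false
  age ≤ 59 years: 22 ≤ 59 is true
  pregnant: no → false
  NOT prior myocardial infarction: no → true
  informed consent signed: yes → true
  HbA1c between 5% and 12.6%: 10.9 in [5, 12.6] is true
  BMI ≥ 19.7: 23 ≥ 19.7 is true
  on anticoagulants: yes → true
  eGFR ≥ 46 mL/min: 122 ≥ 46 is true
  allergy to study drug: yes → true
  current smoker: no → false
  age > 23 years: 22 > 23 is false
  systolic BP ≤ 147 mmHg: 137 ≤ 147 is true
  years since diagnosis > 5 years: 11 > 5 is true
  eGFR ≥ 84 mL/min: 122 ≥ 84 is true
Combine:
[1.1] false OR true = true
[1.2.1.1.2] true OR true = true
[1.2.1.1] false → true (antecedent false ⇒ implication holds) = true
[1.2.1] NOT true = false
[1.2] NOT false = true
[1] true OR true = true
[2.1.2.1] exactly-one(true, true) = false
[2.1.2] NOT false = true
[2.1.3] true → true = true
[2.1] true AND true AND true = true
[2] NOT true = false
[3.1.2.1] false OR true = true
[3.1.2] NOT true = false
[3.1] false → false (antecedent false ⇒ implication holds) = true
[3.2.1.1.1.2] true AND true = true
[3.2.1.1.1] true → true = true
[3.2.1.1] NOT true = false
[3.2.1] NOT false = true
[3.2] NOT true = false
[3] true OR false = true
[root] true AND false AND true = false
Overall: false → excluded

Excluded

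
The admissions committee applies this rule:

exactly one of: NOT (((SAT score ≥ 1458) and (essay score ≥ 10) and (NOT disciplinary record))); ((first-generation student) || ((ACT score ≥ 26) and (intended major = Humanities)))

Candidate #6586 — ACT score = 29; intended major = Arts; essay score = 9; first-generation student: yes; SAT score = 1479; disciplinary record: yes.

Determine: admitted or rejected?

Atomic conditions:
  SAT score ≥ 1458: 1479 ≥ 1458 is true
  essay score ≥ 10: 9 ≥ 10 is false
  NOT disciplinary record: yes → false
  first-generation student: yes → true
  ACT score ≥ 26: 29 ≥ 26 is true
  intended major = Humanities: Arts == Humanities is false
Combine:
[1.1] true AND false AND false = false
[1] NOT false = true
[2.2] true AND false = false
[2] true OR false = true
[root] exactly-one(true, true) = false
Overall: false → rejected

Rejected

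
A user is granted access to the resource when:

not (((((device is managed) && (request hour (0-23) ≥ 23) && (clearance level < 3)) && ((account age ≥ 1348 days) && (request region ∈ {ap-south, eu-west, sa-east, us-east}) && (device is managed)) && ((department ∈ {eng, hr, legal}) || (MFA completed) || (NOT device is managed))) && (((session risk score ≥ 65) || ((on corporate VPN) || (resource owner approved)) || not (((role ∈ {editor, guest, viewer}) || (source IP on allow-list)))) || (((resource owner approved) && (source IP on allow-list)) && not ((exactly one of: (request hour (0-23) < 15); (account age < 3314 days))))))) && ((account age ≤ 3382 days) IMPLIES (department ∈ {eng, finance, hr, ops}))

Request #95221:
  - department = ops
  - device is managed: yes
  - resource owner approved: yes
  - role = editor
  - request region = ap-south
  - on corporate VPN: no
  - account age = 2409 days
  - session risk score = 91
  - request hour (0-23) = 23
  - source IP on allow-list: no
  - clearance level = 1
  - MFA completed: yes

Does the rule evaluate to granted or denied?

Atomic conditions:
  device is managed: yes → true
  request hour (0-23) ≥ 23: 23 ≥ 23 is true
  clearance level < 3: 1 < 3 is true
  account age ≥ 1348 days: 2409 ≥ 1348 is true
  request region ∈ {ap-south, eu-west, sa-east, us-east}: ap-south is in the set → true
  department ∈ {eng, hr, legal}: ops is not in the set → false
  MFA completed: yes → true
  NOT device is managed: yes → false
  session risk score ≥ 65: 91 ≥ 65 is true
  on corporate VPN: no → false
  resource owner approved: yes → true
  role ∈ {editor, guest, viewer}: editor is in the set → true
  source IP on allow-list: no → false
  request hour (0-23) < 15: 23 < 15 is false
  account age < 3314 days: 2409 < 3314 is true
  account age ≤ 3382 days: 2409 ≤ 3382 is true
  department ∈ {eng, finance, hr, ops}: ops is in the set → true
Combine:
[1.1.1.1] true AND true AND true = true
[1.1.1.2] true AND true AND true = true
[1.1.1.3] false OR true OR false = true
[1.1.1] true AND true AND true = true
[1.1.2.1.2] false OR true = true
[1.1.2.1.3.1] true OR false = true
[1.1.2.1.3] NOT true = false
[1.1.2.1] true OR true OR false = true
[1.1.2.2.1] true AND false = false
[1.1.2.2.2.1] exactly-one(false, true) = true
[1.1.2.2.2] NOT true = false
[1.1.2.2] false AND false = false
[1.1.2] true OR false = true
[1.1] true AND true = true
[1] NOT true = false
[2] true → true = true
[root] false AND true = false
Overall: false → denied

Denied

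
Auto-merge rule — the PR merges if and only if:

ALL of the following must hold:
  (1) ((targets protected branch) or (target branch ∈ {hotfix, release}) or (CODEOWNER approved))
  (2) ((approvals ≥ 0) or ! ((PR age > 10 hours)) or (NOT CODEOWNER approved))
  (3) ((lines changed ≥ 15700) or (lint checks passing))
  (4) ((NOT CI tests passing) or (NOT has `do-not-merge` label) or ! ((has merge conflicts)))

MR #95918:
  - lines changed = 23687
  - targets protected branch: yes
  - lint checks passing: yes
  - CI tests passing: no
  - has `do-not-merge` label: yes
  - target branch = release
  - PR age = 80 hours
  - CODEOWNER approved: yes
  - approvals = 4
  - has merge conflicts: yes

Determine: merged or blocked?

Atomic conditions:
  targets protected branch: yes → true
  target branch ∈ {hotfix, release}: release is in the set → true
  CODEOWNER approved: yes → true
  approvals ≥ 0: 4 ≥ 0 is true
  PR age > 10 hours: 80 > 10 is true
  NOT CODEOWNER approved: yes → false
  lines changed ≥ 15700: 23687 ≥ 15700 is true
  lint checks passing: yes → true
  NOT CI tests passing: no → true
  NOT has `do-not-merge` label: yes → false
  has merge conflicts: yes → true
Combine:
[1] true OR true OR true = true
[2.2] NOT true = false
[2] true OR false OR false = true
[3] true OR true = true
[4.3] NOT true = false
[4] true OR false OR false = true
[root] true AND true AND true AND true = true
Overall: true → merged

Merged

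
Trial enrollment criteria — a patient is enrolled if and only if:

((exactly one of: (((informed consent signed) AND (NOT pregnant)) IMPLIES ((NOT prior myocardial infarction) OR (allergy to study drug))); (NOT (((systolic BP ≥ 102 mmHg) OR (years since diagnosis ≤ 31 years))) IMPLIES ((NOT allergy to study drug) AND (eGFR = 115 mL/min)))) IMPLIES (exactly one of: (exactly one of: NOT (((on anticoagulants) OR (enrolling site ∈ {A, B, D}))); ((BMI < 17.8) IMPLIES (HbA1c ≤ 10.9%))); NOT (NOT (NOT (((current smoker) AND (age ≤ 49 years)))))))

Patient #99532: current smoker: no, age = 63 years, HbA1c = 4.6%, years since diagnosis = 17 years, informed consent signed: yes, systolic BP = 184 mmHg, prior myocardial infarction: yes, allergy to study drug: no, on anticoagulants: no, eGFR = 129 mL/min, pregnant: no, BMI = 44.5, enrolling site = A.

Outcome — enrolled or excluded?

Excluded

Atomic conditions:
  informed consent signed: yes → true
  NOT pregnant: no → true
  NOT prior myocardial infarction: yes → false
  allergy to study drug: no → false
  systolic BP ≥ 102 mmHg: 184 ≥ 102 is true
  years since diagnosis ≤ 31 years: 17 ≤ 31 is true
  NOT allergy to study drug: no → true
  eGFR = 115 mL/min: 129 == 115 is false
  on anticoagulants: no → false
  enrolling site ∈ {A, B, D}: A is in the set → true
  BMI < 17.8: 44.5 < 17.8 is false
  HbA1c ≤ 10.9%: 4.6 ≤ 10.9 is true
  current smoker: no → false
  age ≤ 49 years: 63 ≤ 49 is false
Combine:
[1.1.1] true AND true = true
[1.1.2] false OR false = false
[1.1] true → false = false
[1.2.1.1] true OR true = true
[1.2.1] NOT true = false
[1.2.2] true AND false = false
[1.2] false → false (antecedent false ⇒ implication holds) = true
[1] exactly-one(false, true) = true
[2.1.1.1] false OR true = true
[2.1.1] NOT true = false
[2.1.2] false → true (antecedent false ⇒ implication holds) = true
[2.1] exactly-one(false, true) = true
[2.2.1.1.1] false AND false = false
[2.2.1.1] NOT false = true
[2.2.1] NOT true = false
[2.2] NOT false = true
[2] exactly-one(true, true) = false
[root] true → false = false
Overall: false → excluded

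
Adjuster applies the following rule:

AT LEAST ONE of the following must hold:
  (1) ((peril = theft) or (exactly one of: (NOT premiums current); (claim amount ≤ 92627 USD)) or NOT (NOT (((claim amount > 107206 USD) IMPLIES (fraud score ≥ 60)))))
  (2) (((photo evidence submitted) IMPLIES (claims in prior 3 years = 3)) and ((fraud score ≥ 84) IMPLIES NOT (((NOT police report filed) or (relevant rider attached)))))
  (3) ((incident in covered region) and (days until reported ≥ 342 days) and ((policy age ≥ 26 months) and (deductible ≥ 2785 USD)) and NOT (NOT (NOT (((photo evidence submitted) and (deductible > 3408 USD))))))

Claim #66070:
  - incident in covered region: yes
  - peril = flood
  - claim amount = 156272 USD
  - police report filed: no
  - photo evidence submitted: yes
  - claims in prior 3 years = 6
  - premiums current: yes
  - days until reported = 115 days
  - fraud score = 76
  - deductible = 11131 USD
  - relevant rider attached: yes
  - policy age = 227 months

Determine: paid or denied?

Paid

Atomic conditions:
  peril = theft: flood == theft is false
  NOT premiums current: yes → false
  claim amount ≤ 92627 USD: 156272 ≤ 92627 is false
  claim amount > 107206 USD: 156272 > 107206 is true
  fraud score ≥ 60: 76 ≥ 60 is true
  photo evidence submitted: yes → true
  claims in prior 3 years = 3: 6 == 3 is false
  fraud score ≥ 84: 76 ≥ 84 is false
  NOT police report filed: no → true
  relevant rider attached: yes → true
  incident in covered region: yes → true
  days until reported ≥ 342 days: 115 ≥ 342 is false
  policy age ≥ 26 months: 227 ≥ 26 is true
  deductible ≥ 2785 USD: 11131 ≥ 2785 is true
  deductible > 3408 USD: 11131 > 3408 is true
Combine:
[1.2] exactly-one(false, false) = false
[1.3.1.1] true → true = true
[1.3.1] NOT true = false
[1.3] NOT false = true
[1] false OR false OR true = true
[2.1] true → false = false
[2.2.2.1] true OR true = true
[2.2.2] NOT true = false
[2.2] false → false (antecedent false ⇒ implication holds) = true
[2] false AND true = false
[3.3] true AND true = true
[3.4.1.1.1] true AND true = true
[3.4.1.1] NOT true = false
[3.4.1] NOT false = true
[3.4] NOT true = false
[3] true AND false AND true AND false = false
[root] true OR false OR false = true
Overall: true → paid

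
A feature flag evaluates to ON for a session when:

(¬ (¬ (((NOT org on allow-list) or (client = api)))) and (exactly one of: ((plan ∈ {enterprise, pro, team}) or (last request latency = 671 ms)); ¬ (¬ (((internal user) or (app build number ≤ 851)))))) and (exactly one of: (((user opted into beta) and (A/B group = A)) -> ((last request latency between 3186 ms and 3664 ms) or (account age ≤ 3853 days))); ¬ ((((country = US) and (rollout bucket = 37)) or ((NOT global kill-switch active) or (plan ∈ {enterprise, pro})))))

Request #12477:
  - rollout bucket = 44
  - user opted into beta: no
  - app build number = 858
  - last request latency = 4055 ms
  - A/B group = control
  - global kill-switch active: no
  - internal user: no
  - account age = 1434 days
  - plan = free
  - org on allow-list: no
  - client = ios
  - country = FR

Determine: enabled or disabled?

Disabled

Atomic conditions:
  NOT org on allow-list: no → true
  client = api: ios == api is false
  plan ∈ {enterprise, pro, team}: free is not in the set → false
  last request latency = 671 ms: 4055 == 671 is false
  internal user: no → false
  app build number ≤ 851: 858 ≤ 851 is false
  user opted into beta: no → false
  A/B group = A: control == A is false
  last request latency between 3186 ms and 3664 ms: 4055 in [3186, 3664] is false
  account age ≤ 3853 days: 1434 ≤ 3853 is true
  country = US: FR == US is false
  rollout bucket = 37: 44 == 37 is false
  NOT global kill-switch active: no → true
  plan ∈ {enterprise, pro}: free is not in the set → false
Combine:
[1.1.1.1] true OR false = true
[1.1.1] NOT true = false
[1.1] NOT false = true
[1.2.1] false OR false = false
[1.2.2.1.1] false OR false = false
[1.2.2.1] NOT false = true
[1.2.2] NOT true = false
[1.2] exactly-one(false, false) = false
[1] true AND false = false
[2.1.1] false AND false = false
[2.1.2] false OR true = true
[2.1] false → true (antecedent false ⇒ implication holds) = true
[2.2.1.1] false AND false = false
[2.2.1.2] true OR false = true
[2.2.1] false OR true = true
[2.2] NOT true = false
[2] exactly-one(true, false) = true
[root] false AND true = false
Overall: false → disabled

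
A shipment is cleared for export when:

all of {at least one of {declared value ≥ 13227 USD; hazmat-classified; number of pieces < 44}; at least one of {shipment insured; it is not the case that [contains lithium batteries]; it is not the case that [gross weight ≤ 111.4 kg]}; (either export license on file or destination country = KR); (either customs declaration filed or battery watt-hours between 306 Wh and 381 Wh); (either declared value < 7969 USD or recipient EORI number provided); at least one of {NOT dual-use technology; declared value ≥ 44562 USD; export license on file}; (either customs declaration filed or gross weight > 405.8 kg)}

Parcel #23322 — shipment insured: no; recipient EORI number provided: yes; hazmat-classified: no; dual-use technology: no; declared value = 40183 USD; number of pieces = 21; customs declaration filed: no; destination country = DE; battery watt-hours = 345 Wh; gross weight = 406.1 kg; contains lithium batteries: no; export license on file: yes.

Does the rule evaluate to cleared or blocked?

Cleared

Atomic conditions:
  declared value ≥ 13227 USD: 40183 ≥ 13227 is true
  hazmat-classified: no → false
  number of pieces < 44: 21 < 44 is true
  shipment insured: no → false
  contains lithium batteries: no → false
  gross weight ≤ 111.4 kg: 406.1 ≤ 111.4 is false
  export license on file: yes → true
  destination country = KR: DE == KR is false
  customs declaration filed: no → false
  battery watt-hours between 306 Wh and 381 Wh: 345 in [306, 381] is true
  declared value < 7969 USD: 40183 < 7969 is false
  recipient EORI number provided: yes → true
  NOT dual-use technology: no → true
  declared value ≥ 44562 USD: 40183 ≥ 44562 is false
  gross weight > 405.8 kg: 406.1 > 405.8 is true
Combine:
[1] true OR false OR true = true
[2.2] NOT false = true
[2.3] NOT false = true
[2] false OR true OR true = true
[3] true OR false = true
[4] false OR true = true
[5] false OR true = true
[6] true OR false OR true = true
[7] false OR true = true
[root] true AND true AND true AND true AND true AND true AND true = true
Overall: true → cleared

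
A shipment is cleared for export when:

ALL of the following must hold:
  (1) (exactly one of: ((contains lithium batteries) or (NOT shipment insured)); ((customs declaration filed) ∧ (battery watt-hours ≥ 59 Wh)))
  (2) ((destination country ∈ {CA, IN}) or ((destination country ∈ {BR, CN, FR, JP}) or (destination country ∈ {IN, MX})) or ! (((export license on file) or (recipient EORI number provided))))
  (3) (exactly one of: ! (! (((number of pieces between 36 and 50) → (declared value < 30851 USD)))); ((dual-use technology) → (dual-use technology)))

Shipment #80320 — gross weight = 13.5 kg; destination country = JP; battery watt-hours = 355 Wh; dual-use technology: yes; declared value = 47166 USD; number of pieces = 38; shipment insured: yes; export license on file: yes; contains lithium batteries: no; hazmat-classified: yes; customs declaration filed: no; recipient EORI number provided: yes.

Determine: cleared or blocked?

Atomic conditions:
  contains lithium batteries: no → false
  NOT shipment insured: yes → false
  customs declaration filed: no → false
  battery watt-hours ≥ 59 Wh: 355 ≥ 59 is true
  destination country ∈ {CA, IN}: JP is not in the set → false
  destination country ∈ {BR, CN, FR, JP}: JP is in the set → true
  destination country ∈ {IN, MX}: JP is not in the set → false
  export license on file: yes → true
  recipient EORI number provided: yes → true
  number of pieces between 36 and 50: 38 in [36, 50] is true
  declared value < 30851 USD: 47166 < 30851 is false
  dual-use technology: yes → true
Combine:
[1.1] false OR false = false
[1.2] false AND true = false
[1] exactly-one(false, false) = false
[2.2] true OR false = true
[2.3.1] true OR true = true
[2.3] NOT true = false
[2] false OR true OR false = true
[3.1.1.1] true → false = false
[3.1.1] NOT false = true
[3.1] NOT true = false
[3.2] true → true = true
[3] exactly-one(false, true) = true
[root] false AND true AND true = false
Overall: false → blocked

Blocked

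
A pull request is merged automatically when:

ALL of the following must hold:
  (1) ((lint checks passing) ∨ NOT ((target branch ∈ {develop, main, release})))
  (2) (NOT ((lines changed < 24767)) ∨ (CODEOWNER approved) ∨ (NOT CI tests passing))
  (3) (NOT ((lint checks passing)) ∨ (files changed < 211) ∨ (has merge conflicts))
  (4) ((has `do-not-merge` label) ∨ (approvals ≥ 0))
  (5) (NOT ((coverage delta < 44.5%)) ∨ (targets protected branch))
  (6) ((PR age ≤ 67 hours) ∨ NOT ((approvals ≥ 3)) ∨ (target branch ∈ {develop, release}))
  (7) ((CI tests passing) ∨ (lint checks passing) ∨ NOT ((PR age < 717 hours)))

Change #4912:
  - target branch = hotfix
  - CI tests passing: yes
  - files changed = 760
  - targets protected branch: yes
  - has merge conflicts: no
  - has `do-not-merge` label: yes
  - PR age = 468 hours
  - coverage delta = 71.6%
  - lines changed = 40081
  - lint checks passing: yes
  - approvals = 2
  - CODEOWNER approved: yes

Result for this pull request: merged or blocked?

Blocked

Atomic conditions:
  lint checks passing: yes → true
  target branch ∈ {develop, main, release}: hotfix is not in the set → false
  lines changed < 24767: 40081 < 24767 is false
  CODEOWNER approved: yes → true
  NOT CI tests passing: yes → false
  files changed < 211: 760 < 211 is false
  has merge conflicts: no → false
  has `do-not-merge` label: yes → true
  approvals ≥ 0: 2 ≥ 0 is true
  coverage delta < 44.5%: 71.6 < 44.5 is false
  targets protected branch: yes → true
  PR age ≤ 67 hours: 468 ≤ 67 is false
  approvals ≥ 3: 2 ≥ 3 is false
  target branch ∈ {develop, release}: hotfix is not in the set → false
  CI tests passing: yes → true
  PR age < 717 hours: 468 < 717 is true
Combine:
[1.2] NOT false = true
[1] true OR true = true
[2.1] NOT false = true
[2] true OR true OR false = true
[3.1] NOT true = false
[3] false OR false OR false = false
[4] true OR true = true
[5.1] NOT false = true
[5] true OR true = true
[6.2] NOT false = true
[6] false OR true OR false = true
[7.3] NOT true = false
[7] true OR true OR false = true
[root] true AND true AND false AND true AND true AND true AND true = false
Overall: false → blocked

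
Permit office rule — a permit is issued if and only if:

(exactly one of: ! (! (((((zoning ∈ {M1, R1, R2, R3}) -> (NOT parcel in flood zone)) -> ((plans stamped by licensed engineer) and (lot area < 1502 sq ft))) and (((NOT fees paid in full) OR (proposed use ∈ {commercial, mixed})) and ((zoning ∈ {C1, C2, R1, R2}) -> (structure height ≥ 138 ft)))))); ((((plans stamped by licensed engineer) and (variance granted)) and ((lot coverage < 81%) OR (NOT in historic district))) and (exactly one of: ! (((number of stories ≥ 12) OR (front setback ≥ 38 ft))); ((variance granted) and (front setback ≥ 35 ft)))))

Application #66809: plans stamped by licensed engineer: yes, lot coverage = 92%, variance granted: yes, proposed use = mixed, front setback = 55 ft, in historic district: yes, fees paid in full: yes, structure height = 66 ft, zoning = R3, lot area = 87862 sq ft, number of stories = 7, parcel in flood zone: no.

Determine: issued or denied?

Atomic conditions:
  zoning ∈ {M1, R1, R2, R3}: R3 is in the set → true
  NOT parcel in flood zone: no → true
  plans stamped by licensed engineer: yes → true
  lot area < 1502 sq ft: 87862 < 1502 is false
  NOT fees paid in full: yes → false
  proposed use ∈ {commercial, mixed}: mixed is in the set → true
  zoning ∈ {C1, C2, R1, R2}: R3 is not in the set → false
  structure height ≥ 138 ft: 66 ≥ 138 is false
  variance granted: yes → true
  lot coverage < 81%: 92 < 81 is false
  NOT in historic district: yes → false
  number of stories ≥ 12: 7 ≥ 12 is false
  front setback ≥ 38 ft: 55 ≥ 38 is true
  front setback ≥ 35 ft: 55 ≥ 35 is true
Combine:
[1.1.1.1.1] true → true = true
[1.1.1.1.2] true AND false = false
[1.1.1.1] true → false = false
[1.1.1.2.1] false OR true = true
[1.1.1.2.2] false → false (antecedent false ⇒ implication holds) = true
[1.1.1.2] true AND true = true
[1.1.1] false AND true = false
[1.1] NOT false = true
[1] NOT true = false
[2.1.1] true AND true = true
[2.1.2] false OR false = false
[2.1] true AND false = false
[2.2.1.1] false OR true = true
[2.2.1] NOT true = false
[2.2.2] true AND true = true
[2.2] exactly-one(false, true) = true
[2] false AND true = false
[root] exactly-one(false, false) = false
Overall: false → denied

Denied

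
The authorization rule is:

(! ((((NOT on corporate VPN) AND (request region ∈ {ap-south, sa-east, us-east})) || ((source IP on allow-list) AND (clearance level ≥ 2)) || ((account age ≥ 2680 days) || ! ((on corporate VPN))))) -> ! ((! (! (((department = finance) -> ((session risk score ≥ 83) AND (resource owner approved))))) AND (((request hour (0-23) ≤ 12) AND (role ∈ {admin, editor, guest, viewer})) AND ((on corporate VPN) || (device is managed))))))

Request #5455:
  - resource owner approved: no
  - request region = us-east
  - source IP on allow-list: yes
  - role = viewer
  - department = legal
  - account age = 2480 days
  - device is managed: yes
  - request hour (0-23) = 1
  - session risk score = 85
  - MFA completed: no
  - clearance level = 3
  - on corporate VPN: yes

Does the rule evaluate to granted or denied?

Granted

Atomic conditions:
  NOT on corporate VPN: yes → false
  request region ∈ {ap-south, sa-east, us-east}: us-east is in the set → true
  source IP on allow-list: yes → true
  clearance level ≥ 2: 3 ≥ 2 is true
  account age ≥ 2680 days: 2480 ≥ 2680 is false
  on corporate VPN: yes → true
  department = finance: legal == finance is false
  session risk score ≥ 83: 85 ≥ 83 is true
  resource owner approved: no → false
  request hour (0-23) ≤ 12: 1 ≤ 12 is true
  role ∈ {admin, editor, guest, viewer}: viewer is in the set → true
  device is managed: yes → true
Combine:
[1.1.1] false AND true = false
[1.1.2] true AND true = true
[1.1.3.2] NOT true = false
[1.1.3] false OR false = false
[1.1] false OR true OR false = true
[1] NOT true = false
[2.1.1.1.1.2] true AND false = false
[2.1.1.1.1] false → false (antecedent false ⇒ implication holds) = true
[2.1.1.1] NOT true = false
[2.1.1] NOT false = true
[2.1.2.1] true AND true = true
[2.1.2.2] true OR true = true
[2.1.2] true AND true = true
[2.1] true AND true = true
[2] NOT true = false
[root] false → false (antecedent false ⇒ implication holds) = true
Overall: true → granted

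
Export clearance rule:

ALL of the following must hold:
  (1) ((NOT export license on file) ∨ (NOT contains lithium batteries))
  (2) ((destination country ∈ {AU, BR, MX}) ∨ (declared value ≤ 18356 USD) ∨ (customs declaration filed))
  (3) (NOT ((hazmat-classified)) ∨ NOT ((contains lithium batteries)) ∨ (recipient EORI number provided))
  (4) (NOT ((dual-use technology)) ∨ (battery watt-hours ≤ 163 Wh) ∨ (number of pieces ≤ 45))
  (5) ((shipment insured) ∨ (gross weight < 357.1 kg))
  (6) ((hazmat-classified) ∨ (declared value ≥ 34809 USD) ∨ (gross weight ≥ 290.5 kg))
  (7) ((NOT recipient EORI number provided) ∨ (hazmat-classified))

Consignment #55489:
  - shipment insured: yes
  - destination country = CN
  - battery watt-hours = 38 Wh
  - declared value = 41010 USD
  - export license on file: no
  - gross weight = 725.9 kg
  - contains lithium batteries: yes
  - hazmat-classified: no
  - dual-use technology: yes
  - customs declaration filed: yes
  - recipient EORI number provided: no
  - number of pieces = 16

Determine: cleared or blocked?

Atomic conditions:
  NOT export license on file: no → true
  NOT contains lithium batteries: yes → false
  destination country ∈ {AU, BR, MX}: CN is not in the set → false
  declared value ≤ 18356 USD: 41010 ≤ 18356 is false
  customs declaration filed: yes → true
  hazmat-classified: no → false
  contains lithium batteries: yes → true
  recipient EORI number provided: no → false
  dual-use technology: yes → true
  battery watt-hours ≤ 163 Wh: 38 ≤ 163 is true
  number of pieces ≤ 45: 16 ≤ 45 is true
  shipment insured: yes → true
  gross weight < 357.1 kg: 725.9 < 357.1 is false
  declared value ≥ 34809 USD: 41010 ≥ 34809 is true
  gross weight ≥ 290.5 kg: 725.9 ≥ 290.5 is true
  NOT recipient EORI number provided: no → true
Combine:
[1] true OR false = true
[2] false OR false OR true = true
[3.1] NOT false = true
[3.2] NOT true = false
[3] true OR false OR false = true
[4.1] NOT true = false
[4] false OR true OR true = true
[5] true OR false = true
[6] false OR true OR true = true
[7] true OR false = true
[root] true AND true AND true AND true AND true AND true AND true = true
Overall: true → cleared

Cleared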